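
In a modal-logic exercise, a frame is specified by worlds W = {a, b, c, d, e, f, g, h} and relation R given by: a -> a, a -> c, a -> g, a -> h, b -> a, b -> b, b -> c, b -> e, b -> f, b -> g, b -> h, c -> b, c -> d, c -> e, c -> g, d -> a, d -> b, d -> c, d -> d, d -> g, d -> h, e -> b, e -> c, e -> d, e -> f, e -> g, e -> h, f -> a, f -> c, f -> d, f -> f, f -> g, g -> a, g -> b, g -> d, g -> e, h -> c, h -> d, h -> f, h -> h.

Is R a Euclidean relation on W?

No

Euclidean: no — a R c and a R h, but not c R h.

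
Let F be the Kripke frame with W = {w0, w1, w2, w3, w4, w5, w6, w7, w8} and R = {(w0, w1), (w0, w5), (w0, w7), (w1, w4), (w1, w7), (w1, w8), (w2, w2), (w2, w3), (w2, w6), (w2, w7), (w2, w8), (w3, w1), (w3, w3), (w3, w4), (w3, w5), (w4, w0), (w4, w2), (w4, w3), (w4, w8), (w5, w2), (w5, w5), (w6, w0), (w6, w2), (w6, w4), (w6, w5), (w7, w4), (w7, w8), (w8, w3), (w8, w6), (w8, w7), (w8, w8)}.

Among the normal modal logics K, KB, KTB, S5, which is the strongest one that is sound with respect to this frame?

K

Symmetric (axiom B): no — w0 R w1 but not w1 R w0.
Reflexive (axiom T): no — w0 is not related to itself.
Euclidean (axiom 5): no — w0 R w1 and w0 R w5, but not w1 R w5.
So F validates K; KB would additionally require R to be symmetric. The strongest is K.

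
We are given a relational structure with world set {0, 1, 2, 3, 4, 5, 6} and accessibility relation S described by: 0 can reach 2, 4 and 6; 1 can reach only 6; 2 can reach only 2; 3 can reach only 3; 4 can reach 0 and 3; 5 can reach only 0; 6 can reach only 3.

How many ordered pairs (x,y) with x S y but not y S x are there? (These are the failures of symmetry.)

6

Enumerating: (0,2), (0,6), (1,6), (4,3), (5,0), (6,3).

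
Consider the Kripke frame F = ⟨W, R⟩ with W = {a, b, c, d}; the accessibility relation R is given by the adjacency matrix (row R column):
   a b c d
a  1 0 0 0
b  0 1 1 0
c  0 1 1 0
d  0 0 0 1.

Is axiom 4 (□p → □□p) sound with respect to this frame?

Axiom 4 corresponds to the accessibility relation being transitive.
Transitive: yes — every two-step R-path is closed by a direct edge.

Yes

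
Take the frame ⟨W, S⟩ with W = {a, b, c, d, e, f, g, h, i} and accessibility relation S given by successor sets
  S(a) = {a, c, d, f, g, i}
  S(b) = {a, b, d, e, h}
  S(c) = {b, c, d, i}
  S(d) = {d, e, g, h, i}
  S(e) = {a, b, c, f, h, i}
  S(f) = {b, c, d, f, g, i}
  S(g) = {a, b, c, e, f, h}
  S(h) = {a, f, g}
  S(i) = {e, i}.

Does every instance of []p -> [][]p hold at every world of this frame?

By correspondence theory, 4 is valid on a frame iff S is transitive.
Transitive: no — a S c and c S b, but not a S b.

No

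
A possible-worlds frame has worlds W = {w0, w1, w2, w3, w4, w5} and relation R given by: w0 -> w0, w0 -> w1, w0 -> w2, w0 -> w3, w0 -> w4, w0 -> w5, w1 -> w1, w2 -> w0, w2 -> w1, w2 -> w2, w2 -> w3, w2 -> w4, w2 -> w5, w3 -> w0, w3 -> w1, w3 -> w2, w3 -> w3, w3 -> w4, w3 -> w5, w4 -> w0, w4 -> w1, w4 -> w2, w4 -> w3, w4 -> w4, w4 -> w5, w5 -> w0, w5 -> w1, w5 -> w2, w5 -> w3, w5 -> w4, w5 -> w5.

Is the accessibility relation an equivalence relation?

No

Reflexive: yes — every world is R-related to itself.
Symmetric: no — w0 R w1 but not w1 R w0.
Transitive: yes — every two-step R-path is closed by a direct edge.
So R is not an equivalence relation.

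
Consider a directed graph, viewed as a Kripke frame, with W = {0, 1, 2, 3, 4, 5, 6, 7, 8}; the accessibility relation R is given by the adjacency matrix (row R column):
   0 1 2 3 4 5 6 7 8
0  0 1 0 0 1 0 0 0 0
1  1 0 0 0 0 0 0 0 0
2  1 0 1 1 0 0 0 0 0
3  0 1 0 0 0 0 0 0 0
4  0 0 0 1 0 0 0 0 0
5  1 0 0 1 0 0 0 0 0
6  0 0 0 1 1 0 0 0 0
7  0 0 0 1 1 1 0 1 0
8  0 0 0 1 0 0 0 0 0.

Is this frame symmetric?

Symmetric: no — 0 R 4 but not 4 R 0.

No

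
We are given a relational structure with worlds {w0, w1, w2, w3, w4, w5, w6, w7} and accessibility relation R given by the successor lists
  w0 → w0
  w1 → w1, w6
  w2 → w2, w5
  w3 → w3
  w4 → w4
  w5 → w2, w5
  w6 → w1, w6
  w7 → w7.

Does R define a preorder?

Yes

Reflexive: yes — every world is R-related to itself.
Transitive: yes — every two-step R-path is closed by a direct edge.
So R is a preorder.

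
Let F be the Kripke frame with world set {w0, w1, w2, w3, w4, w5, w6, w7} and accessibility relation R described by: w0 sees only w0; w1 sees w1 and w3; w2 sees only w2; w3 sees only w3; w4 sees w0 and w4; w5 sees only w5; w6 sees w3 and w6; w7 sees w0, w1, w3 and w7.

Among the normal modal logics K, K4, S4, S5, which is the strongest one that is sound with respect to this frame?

Transitive (axiom 4): yes — every two-step R-path is closed by a direct edge.
Reflexive (axiom T): yes — every world is R-related to itself.
Euclidean (axiom 5): no — w7 R w0 and w7 R w1, but not w0 R w1.
So F validates K, K4, S4; S5 would additionally require R to be Euclidean. The strongest is S4.

S4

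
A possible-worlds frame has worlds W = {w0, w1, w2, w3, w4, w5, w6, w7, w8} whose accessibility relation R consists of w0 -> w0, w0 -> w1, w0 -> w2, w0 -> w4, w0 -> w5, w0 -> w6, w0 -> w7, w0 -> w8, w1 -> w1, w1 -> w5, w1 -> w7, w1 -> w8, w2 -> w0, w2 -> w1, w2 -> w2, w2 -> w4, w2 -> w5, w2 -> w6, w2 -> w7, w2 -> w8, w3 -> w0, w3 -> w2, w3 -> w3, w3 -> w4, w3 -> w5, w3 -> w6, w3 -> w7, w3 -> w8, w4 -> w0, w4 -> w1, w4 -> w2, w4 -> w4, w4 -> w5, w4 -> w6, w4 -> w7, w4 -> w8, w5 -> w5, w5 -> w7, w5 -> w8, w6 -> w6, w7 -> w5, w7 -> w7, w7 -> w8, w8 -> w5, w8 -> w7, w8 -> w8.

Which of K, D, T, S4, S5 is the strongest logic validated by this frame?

Serial (axiom D): yes — every world has a successor (e.g. w0 R w0).
Reflexive (axiom T): yes — every world is R-related to itself.
Transitive (axiom 4): no — w3 R w0 and w0 R w1, but not w3 R w1.
Euclidean (axiom 5): no — w0 R w1 and w0 R w2, but not w1 R w2.
So F validates K, D, T; S4 would additionally require R to be transitive. The strongest is T.

T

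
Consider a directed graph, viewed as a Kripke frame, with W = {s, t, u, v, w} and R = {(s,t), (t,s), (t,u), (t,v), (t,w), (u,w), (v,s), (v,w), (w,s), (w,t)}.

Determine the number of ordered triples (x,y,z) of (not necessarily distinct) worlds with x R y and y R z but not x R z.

Enumerating: (s,t,s), (s,t,u), (s,t,v), (s,t,w), (t,s,t), (t,w,t), (u,w,s), (u,w,t), (v,s,t), (v,w,t), (w,t,u), (w,t,v), (w,t,w).

13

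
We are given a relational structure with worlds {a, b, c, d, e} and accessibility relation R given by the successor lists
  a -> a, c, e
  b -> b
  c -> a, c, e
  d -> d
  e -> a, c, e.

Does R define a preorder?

Reflexive: yes — every world is R-related to itself.
Transitive: yes — every two-step R-path is closed by a direct edge.
So R is a preorder.

Yes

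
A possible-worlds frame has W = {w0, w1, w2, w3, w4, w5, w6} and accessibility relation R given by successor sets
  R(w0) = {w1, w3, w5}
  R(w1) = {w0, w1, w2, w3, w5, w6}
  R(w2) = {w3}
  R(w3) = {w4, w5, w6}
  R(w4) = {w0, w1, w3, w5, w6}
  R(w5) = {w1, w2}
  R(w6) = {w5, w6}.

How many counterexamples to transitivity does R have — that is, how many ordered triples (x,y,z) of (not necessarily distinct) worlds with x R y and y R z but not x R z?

25

Enumerating: (w0,w1,w0), (w0,w1,w2), (w0,w1,w6), (w0,w3,w4), (w0,w3,w6), (w0,w5,w2), (w1,w3,w4), (w2,w3,w4), (w2,w3,w5), (w2,w3,w6), (w3,w4,w0), (w3,w4,w1), … and 13 more.
Total: 25.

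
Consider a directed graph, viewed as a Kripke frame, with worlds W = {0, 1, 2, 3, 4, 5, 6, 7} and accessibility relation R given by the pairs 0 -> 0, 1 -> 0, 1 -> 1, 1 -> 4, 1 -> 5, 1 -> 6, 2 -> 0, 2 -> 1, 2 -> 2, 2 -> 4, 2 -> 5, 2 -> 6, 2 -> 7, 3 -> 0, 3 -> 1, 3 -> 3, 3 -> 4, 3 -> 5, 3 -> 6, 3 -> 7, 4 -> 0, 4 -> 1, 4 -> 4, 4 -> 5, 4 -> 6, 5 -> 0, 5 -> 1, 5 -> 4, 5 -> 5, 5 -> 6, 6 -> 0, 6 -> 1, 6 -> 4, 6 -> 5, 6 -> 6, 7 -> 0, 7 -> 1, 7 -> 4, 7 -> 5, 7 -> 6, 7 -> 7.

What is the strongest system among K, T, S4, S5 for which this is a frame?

S4

Reflexive (axiom T): yes — every world is R-related to itself.
Transitive (axiom 4): yes — every two-step R-path is closed by a direct edge.
Euclidean (axiom 5): no — 1 R 0 and 1 R 4, but not 0 R 4.
So F validates K, T, S4; S5 would additionally require R to be Euclidean. The strongest is S4.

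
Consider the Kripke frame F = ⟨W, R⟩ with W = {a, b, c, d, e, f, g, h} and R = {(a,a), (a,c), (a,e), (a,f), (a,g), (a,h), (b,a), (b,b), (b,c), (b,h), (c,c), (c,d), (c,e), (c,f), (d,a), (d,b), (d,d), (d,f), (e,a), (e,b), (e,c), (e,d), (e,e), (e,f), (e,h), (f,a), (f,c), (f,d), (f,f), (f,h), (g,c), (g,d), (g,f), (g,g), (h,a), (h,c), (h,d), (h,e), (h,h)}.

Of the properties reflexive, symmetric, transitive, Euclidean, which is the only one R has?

reflexive

Reflexive: yes — every world is R-related to itself.
Symmetric: no — a R c but not c R a.
Transitive: no — a R c and c R d, but not a R d.
Euclidean: no — a R c and a R g, but not c R g.
Only reflexive holds.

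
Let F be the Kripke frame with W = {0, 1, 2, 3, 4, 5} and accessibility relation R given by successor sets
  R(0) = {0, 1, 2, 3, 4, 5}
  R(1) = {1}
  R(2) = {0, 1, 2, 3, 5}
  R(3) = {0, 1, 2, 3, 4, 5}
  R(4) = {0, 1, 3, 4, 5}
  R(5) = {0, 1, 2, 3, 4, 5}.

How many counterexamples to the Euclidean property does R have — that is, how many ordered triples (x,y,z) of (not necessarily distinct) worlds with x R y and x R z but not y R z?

29

Enumerating: (0,1,0), (0,1,2), (0,1,3), (0,1,4), (0,1,5), (0,2,4), (0,4,2), (2,1,0), (2,1,2), (2,1,3), (2,1,5), (3,1,0), … and 17 more.
Total: 29.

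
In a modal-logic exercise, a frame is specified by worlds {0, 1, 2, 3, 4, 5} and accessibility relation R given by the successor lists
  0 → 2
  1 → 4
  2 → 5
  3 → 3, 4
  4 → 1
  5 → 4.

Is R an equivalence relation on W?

Reflexive: no — 0 is not related to itself.
Symmetric: no — 0 R 2 but not 2 R 0.
Transitive: no — 0 R 2 and 2 R 5, but not 0 R 5.
So R is not an equivalence relation.

No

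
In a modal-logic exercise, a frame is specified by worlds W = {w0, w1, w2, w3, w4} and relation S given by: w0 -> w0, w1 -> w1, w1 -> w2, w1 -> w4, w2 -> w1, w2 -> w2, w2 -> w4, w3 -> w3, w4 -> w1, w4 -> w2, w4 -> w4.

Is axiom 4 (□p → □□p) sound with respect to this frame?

Axiom 4 corresponds to the accessibility relation being transitive.
Transitive: yes — every two-step S-path is closed by a direct edge.

Yes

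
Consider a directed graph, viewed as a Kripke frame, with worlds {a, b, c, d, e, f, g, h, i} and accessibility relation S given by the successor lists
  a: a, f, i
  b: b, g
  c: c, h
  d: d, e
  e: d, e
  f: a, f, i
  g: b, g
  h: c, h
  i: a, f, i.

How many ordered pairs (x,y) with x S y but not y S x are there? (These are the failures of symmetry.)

0

S is symmetric; there are no such tuples.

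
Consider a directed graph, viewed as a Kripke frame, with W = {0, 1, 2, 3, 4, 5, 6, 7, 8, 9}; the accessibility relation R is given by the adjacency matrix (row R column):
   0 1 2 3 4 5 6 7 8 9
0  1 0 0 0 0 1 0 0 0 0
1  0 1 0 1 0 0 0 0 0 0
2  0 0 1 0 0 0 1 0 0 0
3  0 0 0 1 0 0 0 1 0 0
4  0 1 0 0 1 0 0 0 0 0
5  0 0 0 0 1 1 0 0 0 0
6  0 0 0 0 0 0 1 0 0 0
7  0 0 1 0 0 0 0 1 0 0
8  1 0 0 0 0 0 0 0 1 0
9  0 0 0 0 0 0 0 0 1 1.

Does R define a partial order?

No

Reflexive: yes — every world is R-related to itself.
Transitive: no — 0 R 5 and 5 R 4, but not 0 R 4.
Antisymmetric: yes — no distinct pair is related both ways.
So R is not a partial order.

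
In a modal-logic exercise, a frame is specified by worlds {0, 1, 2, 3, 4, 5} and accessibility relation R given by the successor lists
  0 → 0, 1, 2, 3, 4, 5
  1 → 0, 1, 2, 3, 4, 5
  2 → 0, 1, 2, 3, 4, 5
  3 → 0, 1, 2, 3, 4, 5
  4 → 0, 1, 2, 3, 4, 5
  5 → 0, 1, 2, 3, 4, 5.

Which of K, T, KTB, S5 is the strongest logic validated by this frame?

S5

Reflexive (axiom T): yes — every world is R-related to itself.
Symmetric (axiom B): yes — every pair in R has its reverse in R.
Euclidean (axiom 5): yes — any two successors of a common world are R-related.
So F validates K, T, KTB, S5. The strongest is S5.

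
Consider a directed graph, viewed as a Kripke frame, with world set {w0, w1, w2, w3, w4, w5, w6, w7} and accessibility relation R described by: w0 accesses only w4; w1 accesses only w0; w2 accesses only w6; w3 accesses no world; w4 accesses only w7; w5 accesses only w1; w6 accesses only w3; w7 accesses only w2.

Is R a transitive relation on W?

Transitive: no — w0 R w4 and w4 R w7, but not w0 R w7.

No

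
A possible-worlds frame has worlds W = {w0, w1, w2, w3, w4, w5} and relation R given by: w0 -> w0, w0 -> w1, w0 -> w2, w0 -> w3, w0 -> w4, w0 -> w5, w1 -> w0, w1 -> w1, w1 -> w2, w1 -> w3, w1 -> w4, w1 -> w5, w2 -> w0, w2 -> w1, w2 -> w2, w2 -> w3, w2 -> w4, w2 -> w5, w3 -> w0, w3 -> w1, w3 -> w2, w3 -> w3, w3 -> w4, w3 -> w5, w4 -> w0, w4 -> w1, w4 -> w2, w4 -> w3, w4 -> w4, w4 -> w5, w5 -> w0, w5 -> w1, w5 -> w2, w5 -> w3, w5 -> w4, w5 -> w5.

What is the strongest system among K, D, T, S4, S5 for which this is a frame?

Serial (axiom D): yes — every world has a successor (e.g. w0 R w0).
Reflexive (axiom T): yes — every world is R-related to itself.
Transitive (axiom 4): yes — every two-step R-path is closed by a direct edge.
Euclidean (axiom 5): yes — any two successors of a common world are R-related.
So F validates K, D, T, S4, S5. The strongest is S5.

S5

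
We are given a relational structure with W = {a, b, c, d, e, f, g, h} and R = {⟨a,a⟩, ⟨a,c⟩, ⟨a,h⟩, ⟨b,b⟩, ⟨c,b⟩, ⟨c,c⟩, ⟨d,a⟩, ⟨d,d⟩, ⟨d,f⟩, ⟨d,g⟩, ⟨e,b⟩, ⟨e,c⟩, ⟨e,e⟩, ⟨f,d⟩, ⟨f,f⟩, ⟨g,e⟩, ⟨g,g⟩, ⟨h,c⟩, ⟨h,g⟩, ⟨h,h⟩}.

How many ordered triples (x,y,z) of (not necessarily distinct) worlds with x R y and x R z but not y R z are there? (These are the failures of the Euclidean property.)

Enumerating: (a,c,a), (a,c,h), (a,h,a), (c,b,c), (d,a,d), (d,a,f), (d,a,g), (d,f,a), (d,f,g), (d,g,a), (d,g,d), (d,g,f), … and 8 more.
Total: 20.

20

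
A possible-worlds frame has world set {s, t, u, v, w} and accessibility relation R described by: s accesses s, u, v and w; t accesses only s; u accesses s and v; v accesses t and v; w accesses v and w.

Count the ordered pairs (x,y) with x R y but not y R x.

Enumerating: (s,v), (s,w), (t,s), (u,v), (v,t), (w,v).

6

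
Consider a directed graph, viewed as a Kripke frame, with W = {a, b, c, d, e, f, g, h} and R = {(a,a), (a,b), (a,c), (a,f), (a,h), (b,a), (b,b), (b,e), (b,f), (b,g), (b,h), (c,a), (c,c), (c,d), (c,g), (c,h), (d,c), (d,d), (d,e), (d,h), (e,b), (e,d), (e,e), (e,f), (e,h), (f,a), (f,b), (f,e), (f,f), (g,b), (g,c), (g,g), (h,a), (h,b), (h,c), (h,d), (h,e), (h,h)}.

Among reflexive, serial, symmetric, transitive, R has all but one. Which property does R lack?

Reflexive: yes — every world is R-related to itself.
Serial: yes — every world has a successor (e.g. a R a).
Symmetric: yes — every pair in R has its reverse in R.
Transitive: no — a R b and b R e, but not a R e.
Only transitive fails.

transitive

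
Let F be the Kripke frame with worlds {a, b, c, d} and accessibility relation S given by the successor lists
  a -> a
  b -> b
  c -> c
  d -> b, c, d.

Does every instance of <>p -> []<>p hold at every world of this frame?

No

Axiom 5 corresponds to the accessibility relation being Euclidean.
Euclidean: no — d S b and d S c, but not b S c.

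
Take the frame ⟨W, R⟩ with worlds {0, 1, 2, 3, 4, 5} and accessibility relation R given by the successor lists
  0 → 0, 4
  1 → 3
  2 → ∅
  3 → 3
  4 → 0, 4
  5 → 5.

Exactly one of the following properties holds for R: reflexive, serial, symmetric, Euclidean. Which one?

Reflexive: no — 1 is not related to itself.
Serial: no — 2 has no R-successor.
Symmetric: no — 1 R 3 but not 3 R 1.
Euclidean: yes — any two successors of a common world are R-related.
Only Euclidean holds.

Euclidean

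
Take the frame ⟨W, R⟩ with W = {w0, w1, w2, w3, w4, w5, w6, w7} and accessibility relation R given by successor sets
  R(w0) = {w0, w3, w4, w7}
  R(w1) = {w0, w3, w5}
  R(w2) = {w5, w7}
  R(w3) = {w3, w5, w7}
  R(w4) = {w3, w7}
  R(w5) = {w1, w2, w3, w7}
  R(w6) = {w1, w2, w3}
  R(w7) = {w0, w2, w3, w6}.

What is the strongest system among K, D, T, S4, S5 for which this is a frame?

D

Serial (axiom D): yes — every world has a successor (e.g. w0 R w0).
Reflexive (axiom T): no — w1 is not related to itself.
Transitive (axiom 4): no — w0 R w3 and w3 R w5, but not w0 R w5.
Euclidean (axiom 5): no — w0 R w3 and w0 R w4, but not w3 R w4.
So F validates K, D; T would additionally require R to be reflexive. The strongest is D.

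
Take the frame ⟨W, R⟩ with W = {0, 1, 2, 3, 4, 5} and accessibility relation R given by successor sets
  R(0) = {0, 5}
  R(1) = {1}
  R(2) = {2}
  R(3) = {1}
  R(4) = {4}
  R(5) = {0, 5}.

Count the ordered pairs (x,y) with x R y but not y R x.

1

Enumerating: (3,1).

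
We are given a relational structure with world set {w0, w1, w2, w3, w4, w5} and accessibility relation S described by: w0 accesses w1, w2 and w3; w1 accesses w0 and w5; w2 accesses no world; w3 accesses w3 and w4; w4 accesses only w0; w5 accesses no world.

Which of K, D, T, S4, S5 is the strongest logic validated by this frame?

Serial (axiom D): no — w2 has no S-successor.
Reflexive (axiom T): no — w0 is not related to itself.
Transitive (axiom 4): no — w0 S w1 and w1 S w5, but not w0 S w5.
Euclidean (axiom 5): no — w0 S w1 and w0 S w2, but not w1 S w2.
So F validates K; D would additionally require S to be serial. The strongest is K.

K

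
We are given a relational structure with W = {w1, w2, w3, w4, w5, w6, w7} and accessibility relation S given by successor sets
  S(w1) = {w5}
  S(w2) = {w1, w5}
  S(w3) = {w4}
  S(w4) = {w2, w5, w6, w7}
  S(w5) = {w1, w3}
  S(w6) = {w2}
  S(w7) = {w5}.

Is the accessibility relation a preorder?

No

Reflexive: no — w1 is not related to itself.
Transitive: no — w1 S w5 and w5 S w3, but not w1 S w3.
So S is not a preorder.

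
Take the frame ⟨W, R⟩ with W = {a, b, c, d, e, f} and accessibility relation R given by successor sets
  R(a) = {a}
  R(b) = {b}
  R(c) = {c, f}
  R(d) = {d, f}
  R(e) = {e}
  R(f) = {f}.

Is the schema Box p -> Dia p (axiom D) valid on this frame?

Axiom D corresponds to the accessibility relation being serial.
Serial: yes — every world has a successor (e.g. a R a).

Yes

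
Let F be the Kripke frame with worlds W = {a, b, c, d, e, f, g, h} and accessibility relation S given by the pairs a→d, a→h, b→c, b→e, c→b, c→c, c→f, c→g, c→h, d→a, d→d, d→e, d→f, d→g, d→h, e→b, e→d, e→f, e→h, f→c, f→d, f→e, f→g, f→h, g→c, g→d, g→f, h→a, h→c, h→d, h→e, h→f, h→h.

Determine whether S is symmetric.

Yes

Symmetric: yes — every pair in S has its reverse in S.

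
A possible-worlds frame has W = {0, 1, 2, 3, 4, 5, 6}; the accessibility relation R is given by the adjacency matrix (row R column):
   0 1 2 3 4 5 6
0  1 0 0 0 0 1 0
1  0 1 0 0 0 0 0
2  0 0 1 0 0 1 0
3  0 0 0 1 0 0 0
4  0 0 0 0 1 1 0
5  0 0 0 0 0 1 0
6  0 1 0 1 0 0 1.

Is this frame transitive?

Yes

Transitive: yes — every two-step R-path is closed by a direct edge.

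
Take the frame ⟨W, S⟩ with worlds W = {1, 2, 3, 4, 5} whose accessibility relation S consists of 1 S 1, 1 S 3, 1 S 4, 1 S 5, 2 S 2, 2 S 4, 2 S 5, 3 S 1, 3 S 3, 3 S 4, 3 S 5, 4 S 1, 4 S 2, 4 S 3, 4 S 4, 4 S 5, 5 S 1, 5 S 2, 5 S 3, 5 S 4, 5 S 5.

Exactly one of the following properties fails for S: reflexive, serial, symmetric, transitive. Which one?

transitive

Reflexive: yes — every world is S-related to itself.
Serial: yes — every world has a successor (e.g. 1 S 1).
Symmetric: yes — every pair in S has its reverse in S.
Transitive: no — 1 S 4 and 4 S 2, but not 1 S 2.
Only transitive fails.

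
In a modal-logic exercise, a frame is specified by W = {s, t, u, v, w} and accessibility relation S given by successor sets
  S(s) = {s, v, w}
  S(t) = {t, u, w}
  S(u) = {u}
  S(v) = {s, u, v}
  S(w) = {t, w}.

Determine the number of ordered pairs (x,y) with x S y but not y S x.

3

Enumerating: (s,w), (t,u), (v,u).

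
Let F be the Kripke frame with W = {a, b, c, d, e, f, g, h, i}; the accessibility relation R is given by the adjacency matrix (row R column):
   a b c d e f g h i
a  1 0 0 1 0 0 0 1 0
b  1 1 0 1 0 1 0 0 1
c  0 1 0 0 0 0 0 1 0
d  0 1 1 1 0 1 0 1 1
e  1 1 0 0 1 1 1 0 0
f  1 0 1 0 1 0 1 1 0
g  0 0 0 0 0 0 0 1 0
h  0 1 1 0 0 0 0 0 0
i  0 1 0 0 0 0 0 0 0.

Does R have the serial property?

Yes

Serial: yes — every world has a successor (e.g. a R a).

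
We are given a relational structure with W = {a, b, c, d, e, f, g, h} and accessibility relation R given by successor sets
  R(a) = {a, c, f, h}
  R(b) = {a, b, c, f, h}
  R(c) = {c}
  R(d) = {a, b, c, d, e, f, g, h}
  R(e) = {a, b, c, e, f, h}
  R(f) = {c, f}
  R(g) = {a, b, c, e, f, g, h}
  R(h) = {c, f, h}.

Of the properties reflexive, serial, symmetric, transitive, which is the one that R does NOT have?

symmetric

Reflexive: yes — every world is R-related to itself.
Serial: yes — every world has a successor (e.g. a R a).
Symmetric: no — a R c but not c R a.
Transitive: yes — every two-step R-path is closed by a direct edge.
Only symmetric fails.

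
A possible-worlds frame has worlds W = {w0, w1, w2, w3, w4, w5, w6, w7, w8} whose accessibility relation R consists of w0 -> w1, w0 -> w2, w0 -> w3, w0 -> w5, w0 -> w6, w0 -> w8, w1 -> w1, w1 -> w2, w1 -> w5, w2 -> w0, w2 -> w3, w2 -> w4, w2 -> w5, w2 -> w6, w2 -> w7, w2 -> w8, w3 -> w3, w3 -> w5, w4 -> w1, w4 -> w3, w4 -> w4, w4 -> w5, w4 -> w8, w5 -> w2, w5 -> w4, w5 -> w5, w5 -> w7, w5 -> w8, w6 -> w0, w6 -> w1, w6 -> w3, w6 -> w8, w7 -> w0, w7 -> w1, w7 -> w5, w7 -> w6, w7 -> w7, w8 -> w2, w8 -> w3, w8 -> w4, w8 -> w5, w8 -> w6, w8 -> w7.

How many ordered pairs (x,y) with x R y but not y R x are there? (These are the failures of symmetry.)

20

Enumerating: (w0,w1), (w0,w3), (w0,w5), (w0,w8), (w1,w2), (w1,w5), (w2,w3), (w2,w4), (w2,w6), (w2,w7), (w3,w5), (w4,w1), … and 8 more.
Total: 20.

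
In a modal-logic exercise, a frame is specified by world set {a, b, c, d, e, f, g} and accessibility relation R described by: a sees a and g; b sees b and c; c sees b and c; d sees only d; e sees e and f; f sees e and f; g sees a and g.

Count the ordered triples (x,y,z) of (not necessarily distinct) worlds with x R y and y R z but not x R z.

R is transitive; there are no such tuples.

0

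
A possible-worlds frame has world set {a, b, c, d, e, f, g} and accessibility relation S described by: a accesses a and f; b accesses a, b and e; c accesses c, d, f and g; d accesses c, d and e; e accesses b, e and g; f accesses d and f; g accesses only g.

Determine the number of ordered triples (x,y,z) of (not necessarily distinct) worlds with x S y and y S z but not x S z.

Enumerating: (a,f,d), (b,a,f), (b,e,g), (c,d,e), (d,c,f), (d,c,g), (d,e,b), (d,e,g), (e,b,a), (f,d,c), (f,d,e).

11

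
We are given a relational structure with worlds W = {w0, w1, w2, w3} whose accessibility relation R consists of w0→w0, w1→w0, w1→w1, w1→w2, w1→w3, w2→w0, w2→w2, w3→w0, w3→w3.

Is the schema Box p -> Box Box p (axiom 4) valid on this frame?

By correspondence theory, 4 is valid on a frame iff R is transitive.
Transitive: yes — every two-step R-path is closed by a direct edge.

Yes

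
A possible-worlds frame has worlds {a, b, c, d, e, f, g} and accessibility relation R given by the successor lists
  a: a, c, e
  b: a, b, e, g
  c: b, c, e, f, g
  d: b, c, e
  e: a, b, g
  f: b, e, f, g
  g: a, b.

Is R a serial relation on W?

Serial: yes — every world has a successor (e.g. a R a).

Yes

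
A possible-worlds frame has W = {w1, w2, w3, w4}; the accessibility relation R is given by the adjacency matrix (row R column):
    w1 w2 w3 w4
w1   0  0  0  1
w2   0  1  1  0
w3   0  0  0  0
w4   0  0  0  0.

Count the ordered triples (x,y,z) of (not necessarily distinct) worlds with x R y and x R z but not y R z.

3

Enumerating: (w1,w4,w4), (w2,w3,w2), (w2,w3,w3).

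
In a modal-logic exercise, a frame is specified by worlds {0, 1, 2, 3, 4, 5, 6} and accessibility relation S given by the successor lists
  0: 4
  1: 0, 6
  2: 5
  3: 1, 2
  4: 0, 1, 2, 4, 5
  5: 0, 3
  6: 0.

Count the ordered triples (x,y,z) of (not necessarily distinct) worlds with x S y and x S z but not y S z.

Enumerating: (1,0,0), (1,0,6), (1,6,6), (2,5,5), (3,1,1), (3,1,2), (3,2,1), (3,2,2), (4,0,0), (4,0,1), (4,0,2), (4,0,5), … and 17 more.
Total: 29.

29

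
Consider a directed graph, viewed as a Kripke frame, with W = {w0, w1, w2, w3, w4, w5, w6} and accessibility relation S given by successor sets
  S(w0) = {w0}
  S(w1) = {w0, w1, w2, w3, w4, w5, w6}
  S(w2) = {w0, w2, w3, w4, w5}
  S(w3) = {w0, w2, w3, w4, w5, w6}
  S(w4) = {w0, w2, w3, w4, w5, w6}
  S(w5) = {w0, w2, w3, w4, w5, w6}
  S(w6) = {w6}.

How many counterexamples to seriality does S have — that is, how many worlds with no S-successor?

0

S is serial; there are no such worlds.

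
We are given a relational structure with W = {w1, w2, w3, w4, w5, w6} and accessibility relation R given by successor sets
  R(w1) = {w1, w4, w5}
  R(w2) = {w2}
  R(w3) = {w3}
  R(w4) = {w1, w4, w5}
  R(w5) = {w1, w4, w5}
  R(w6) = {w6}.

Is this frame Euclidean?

Yes

Euclidean: yes — any two successors of a common world are R-related.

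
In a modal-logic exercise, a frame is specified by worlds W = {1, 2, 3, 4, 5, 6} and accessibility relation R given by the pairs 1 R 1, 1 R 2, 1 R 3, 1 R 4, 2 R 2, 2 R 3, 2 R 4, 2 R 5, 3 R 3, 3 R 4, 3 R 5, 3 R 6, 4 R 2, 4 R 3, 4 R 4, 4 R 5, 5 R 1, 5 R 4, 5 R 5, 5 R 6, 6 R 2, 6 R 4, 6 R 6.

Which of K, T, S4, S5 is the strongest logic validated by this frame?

Reflexive (axiom T): yes — every world is R-related to itself.
Transitive (axiom 4): no — 1 R 2 and 2 R 5, but not 1 R 5.
Euclidean (axiom 5): no — 1 R 3 and 1 R 2, but not 3 R 2.
So F validates K, T; S4 would additionally require R to be transitive. The strongest is T.

T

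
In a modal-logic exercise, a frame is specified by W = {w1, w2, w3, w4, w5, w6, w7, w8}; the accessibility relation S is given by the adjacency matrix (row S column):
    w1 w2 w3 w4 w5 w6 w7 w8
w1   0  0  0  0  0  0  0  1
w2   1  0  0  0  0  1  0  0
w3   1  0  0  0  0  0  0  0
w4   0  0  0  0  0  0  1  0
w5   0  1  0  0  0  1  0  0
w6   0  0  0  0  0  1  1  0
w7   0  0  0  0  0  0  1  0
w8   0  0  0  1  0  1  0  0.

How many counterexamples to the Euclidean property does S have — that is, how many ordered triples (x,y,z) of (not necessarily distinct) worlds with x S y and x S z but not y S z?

Enumerating: (w1,w8,w8), (w2,w1,w1), (w2,w1,w6), (w2,w6,w1), (w3,w1,w1), (w5,w2,w2), (w5,w6,w2), (w6,w7,w6), (w8,w4,w4), (w8,w4,w6), (w8,w6,w4).

11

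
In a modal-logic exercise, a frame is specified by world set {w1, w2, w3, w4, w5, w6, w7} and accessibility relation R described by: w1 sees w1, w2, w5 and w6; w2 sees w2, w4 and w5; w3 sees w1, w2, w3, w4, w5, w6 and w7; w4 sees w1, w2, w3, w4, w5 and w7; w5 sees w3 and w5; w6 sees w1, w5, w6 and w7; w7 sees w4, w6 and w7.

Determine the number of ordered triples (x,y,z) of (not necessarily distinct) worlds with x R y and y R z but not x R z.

24

Enumerating: (w1,w2,w4), (w1,w5,w3), (w1,w6,w7), (w2,w4,w1), (w2,w4,w3), (w2,w4,w7), (w2,w5,w3), (w4,w1,w6), (w4,w3,w6), (w4,w7,w6), (w5,w3,w1), (w5,w3,w2), … and 12 more.
Total: 24.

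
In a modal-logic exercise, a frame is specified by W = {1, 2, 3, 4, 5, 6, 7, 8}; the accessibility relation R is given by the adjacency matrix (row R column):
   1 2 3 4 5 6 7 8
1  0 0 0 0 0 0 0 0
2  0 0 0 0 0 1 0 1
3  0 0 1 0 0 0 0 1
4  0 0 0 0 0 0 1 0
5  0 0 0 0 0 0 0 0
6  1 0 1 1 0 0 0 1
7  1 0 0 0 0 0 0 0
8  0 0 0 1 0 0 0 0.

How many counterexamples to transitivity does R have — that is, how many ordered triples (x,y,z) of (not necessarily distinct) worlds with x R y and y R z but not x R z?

Enumerating: (2,6,1), (2,6,3), (2,6,4), (2,8,4), (3,8,4), (4,7,1), (6,4,7), (8,4,7).

8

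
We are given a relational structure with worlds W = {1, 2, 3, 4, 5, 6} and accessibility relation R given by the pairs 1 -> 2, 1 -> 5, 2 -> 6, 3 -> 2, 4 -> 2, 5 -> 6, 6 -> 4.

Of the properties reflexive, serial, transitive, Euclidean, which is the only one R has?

Reflexive: no — 1 is not related to itself.
Serial: yes — every world has a successor (e.g. 1 R 2).
Transitive: no — 1 R 2 and 2 R 6, but not 1 R 6.
Euclidean: no — 1 R 2 and 1 R 5, but not 2 R 5.
Only serial holds.

serial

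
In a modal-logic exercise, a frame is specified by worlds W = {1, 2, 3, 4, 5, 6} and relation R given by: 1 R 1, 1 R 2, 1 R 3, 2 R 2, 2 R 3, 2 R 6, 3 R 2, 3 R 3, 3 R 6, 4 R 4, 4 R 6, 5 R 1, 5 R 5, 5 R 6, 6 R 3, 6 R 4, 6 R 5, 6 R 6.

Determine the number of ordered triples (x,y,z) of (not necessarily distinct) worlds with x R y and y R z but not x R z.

Enumerating: (1,2,6), (1,3,6), (2,6,4), (2,6,5), (3,6,4), (3,6,5), (4,6,3), (4,6,5), (5,1,2), (5,1,3), (5,6,3), (5,6,4), (6,3,2), (6,5,1).

14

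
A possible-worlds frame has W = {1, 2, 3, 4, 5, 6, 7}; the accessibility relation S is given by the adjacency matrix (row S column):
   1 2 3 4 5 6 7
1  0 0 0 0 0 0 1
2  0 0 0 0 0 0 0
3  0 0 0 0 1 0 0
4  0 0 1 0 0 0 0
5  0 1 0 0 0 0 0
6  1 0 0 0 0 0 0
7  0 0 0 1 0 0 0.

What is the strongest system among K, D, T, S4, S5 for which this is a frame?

Serial (axiom D): no — 2 has no S-successor.
Reflexive (axiom T): no — 1 is not related to itself.
Transitive (axiom 4): no — 1 S 7 and 7 S 4, but not 1 S 4.
Euclidean (axiom 5): no — 1 S 7 and 1 S 7, but not 7 S 7.
So F validates K; D would additionally require S to be serial. The strongest is K.

K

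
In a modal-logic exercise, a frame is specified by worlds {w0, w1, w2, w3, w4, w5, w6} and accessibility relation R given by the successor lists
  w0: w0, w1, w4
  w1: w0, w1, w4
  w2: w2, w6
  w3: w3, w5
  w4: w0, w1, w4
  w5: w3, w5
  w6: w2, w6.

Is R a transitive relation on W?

Yes

Transitive: yes — every two-step R-path is closed by a direct edge.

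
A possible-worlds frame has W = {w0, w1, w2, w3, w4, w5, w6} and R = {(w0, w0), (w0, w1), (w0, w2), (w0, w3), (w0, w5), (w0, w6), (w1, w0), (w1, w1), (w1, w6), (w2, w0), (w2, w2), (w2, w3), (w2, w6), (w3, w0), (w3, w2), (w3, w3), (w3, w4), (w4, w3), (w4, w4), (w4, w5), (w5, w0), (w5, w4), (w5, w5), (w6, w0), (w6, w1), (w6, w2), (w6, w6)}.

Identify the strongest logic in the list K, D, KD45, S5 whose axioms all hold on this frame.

D

Serial (axiom D): yes — every world has a successor (e.g. w0 R w0).
Euclidean (axiom 5): no — w0 R w1 and w0 R w2, but not w1 R w2.
Transitive (axiom 4): no — w0 R w3 and w3 R w4, but not w0 R w4.
Reflexive (axiom T): yes — every world is R-related to itself.
So F validates K, D; KD45 would additionally require R to be Euclidean and transitive. The strongest is D.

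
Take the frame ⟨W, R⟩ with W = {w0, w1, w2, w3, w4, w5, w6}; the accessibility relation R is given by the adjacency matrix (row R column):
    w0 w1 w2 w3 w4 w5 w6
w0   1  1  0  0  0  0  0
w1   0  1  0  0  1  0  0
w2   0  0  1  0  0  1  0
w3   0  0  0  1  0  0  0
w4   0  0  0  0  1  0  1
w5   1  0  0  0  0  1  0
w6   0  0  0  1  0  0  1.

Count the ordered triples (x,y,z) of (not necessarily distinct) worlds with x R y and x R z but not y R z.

Enumerating: (w0,w1,w0), (w1,w4,w1), (w2,w5,w2), (w4,w6,w4), (w5,w0,w5), (w6,w3,w6).

6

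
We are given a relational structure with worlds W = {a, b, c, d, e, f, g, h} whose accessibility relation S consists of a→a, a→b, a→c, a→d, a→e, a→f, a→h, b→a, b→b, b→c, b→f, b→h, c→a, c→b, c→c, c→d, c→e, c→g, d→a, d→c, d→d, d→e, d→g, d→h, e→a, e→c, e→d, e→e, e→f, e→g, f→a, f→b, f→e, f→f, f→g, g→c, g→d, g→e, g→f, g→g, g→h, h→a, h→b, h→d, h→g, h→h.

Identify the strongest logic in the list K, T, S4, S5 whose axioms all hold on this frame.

Reflexive (axiom T): yes — every world is S-related to itself.
Transitive (axiom 4): no — a S c and c S g, but not a S g.
Euclidean (axiom 5): no — a S b and a S d, but not b S d.
So F validates K, T; S4 would additionally require S to be transitive. The strongest is T.

T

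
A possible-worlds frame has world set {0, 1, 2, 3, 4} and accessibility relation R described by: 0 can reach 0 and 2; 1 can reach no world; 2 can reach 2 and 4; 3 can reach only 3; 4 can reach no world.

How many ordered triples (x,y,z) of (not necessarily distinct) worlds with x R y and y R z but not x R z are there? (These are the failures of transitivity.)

1

Enumerating: (0,2,4).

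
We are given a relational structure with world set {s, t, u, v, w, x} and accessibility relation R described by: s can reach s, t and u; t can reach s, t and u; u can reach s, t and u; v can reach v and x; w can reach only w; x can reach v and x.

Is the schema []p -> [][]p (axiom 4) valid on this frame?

The schema 4 characterises exactly the transitive frames.
Transitive: yes — every two-step R-path is closed by a direct edge.

Yes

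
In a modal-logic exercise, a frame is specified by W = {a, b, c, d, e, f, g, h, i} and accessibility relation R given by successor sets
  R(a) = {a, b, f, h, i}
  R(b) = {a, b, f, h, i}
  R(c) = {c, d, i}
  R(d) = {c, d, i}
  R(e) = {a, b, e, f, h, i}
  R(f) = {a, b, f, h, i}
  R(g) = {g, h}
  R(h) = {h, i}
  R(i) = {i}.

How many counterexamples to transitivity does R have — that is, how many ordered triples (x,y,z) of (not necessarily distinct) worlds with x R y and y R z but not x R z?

1

Enumerating: (g,h,i).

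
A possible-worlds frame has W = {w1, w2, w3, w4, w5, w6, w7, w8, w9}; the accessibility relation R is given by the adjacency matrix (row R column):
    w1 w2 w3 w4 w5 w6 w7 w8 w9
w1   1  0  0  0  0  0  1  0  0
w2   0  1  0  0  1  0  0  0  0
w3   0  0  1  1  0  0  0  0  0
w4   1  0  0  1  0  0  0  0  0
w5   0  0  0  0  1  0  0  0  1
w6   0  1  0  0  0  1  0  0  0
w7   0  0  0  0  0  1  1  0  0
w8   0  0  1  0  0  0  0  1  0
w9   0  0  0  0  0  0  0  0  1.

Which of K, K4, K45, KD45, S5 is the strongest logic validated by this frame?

K

Transitive (axiom 4): no — w1 R w7 and w7 R w6, but not w1 R w6.
Euclidean (axiom 5): no — w1 R w7 and w1 R w1, but not w7 R w1.
Serial (axiom D): yes — every world has a successor (e.g. w1 R w1).
Reflexive (axiom T): yes — every world is R-related to itself.
So F validates K; K4 would additionally require R to be transitive. The strongest is K.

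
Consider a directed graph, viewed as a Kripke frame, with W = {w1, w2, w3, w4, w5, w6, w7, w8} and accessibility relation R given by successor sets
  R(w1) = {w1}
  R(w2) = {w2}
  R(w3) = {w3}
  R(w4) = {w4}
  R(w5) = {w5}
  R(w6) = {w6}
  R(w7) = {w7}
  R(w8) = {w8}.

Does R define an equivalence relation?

Reflexive: yes — every world is R-related to itself.
Symmetric: yes — every pair in R has its reverse in R.
Transitive: yes — every two-step R-path is closed by a direct edge.
So R is an equivalence relation.

Yes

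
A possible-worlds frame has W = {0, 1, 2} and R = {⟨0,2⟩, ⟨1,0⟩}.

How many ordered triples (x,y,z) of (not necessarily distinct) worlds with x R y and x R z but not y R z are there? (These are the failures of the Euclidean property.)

2

Enumerating: (0,2,2), (1,0,0).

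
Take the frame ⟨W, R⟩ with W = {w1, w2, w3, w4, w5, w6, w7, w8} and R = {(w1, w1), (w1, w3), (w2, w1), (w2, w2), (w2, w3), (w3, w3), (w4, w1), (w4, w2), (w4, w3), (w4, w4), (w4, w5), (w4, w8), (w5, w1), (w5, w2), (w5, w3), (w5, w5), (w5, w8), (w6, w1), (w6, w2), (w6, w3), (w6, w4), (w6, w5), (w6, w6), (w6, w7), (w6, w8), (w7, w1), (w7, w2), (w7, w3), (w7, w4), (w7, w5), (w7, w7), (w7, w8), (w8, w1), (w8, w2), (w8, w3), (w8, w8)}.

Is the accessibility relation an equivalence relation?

No

Reflexive: yes — every world is R-related to itself.
Symmetric: no — w1 R w3 but not w3 R w1.
Transitive: yes — every two-step R-path is closed by a direct edge.
So R is not an equivalence relation.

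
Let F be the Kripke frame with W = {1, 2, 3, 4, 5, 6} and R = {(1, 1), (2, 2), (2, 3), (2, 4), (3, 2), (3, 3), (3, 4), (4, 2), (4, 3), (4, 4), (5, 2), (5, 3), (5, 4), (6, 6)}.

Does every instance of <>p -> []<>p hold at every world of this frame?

Yes

The schema 5 characterises exactly the Euclidean frames.
Euclidean: yes — any two successors of a common world are R-related.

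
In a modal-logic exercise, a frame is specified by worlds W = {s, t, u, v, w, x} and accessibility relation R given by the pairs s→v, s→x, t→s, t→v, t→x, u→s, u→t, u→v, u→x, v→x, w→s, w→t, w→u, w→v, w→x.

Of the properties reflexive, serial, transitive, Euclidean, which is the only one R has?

transitive

Reflexive: no — s is not related to itself.
Serial: no — x has no R-successor.
Transitive: yes — every two-step R-path is closed by a direct edge.
Euclidean: no — s R x and s R v, but not x R v.
Only transitive holds.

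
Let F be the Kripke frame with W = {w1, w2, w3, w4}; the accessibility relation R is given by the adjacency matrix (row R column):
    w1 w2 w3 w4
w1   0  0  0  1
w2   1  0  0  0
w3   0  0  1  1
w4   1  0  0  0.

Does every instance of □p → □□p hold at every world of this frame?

By correspondence theory, 4 is valid on a frame iff R is transitive.
Transitive: no — w2 R w1 and w1 R w4, but not w2 R w4.

No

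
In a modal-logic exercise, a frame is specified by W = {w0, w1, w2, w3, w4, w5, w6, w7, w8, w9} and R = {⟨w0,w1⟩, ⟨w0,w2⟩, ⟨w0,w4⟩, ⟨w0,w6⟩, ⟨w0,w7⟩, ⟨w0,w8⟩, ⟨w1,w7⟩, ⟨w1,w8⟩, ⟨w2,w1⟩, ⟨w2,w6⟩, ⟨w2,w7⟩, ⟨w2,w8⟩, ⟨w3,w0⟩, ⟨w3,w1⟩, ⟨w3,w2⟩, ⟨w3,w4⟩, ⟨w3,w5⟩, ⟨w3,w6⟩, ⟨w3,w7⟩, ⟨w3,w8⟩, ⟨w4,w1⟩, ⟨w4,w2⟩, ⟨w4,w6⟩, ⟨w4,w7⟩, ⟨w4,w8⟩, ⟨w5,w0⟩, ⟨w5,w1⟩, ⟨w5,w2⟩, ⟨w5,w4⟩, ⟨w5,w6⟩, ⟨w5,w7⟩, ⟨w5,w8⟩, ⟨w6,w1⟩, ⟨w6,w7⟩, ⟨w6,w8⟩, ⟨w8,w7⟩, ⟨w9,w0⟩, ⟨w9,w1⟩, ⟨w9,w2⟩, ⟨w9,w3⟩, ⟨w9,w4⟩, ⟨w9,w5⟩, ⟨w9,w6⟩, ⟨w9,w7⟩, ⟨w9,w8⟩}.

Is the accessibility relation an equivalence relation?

Reflexive: no — w0 is not related to itself.
Symmetric: no — w0 R w1 but not w1 R w0.
Transitive: yes — every two-step R-path is closed by a direct edge.
So R is not an equivalence relation.

No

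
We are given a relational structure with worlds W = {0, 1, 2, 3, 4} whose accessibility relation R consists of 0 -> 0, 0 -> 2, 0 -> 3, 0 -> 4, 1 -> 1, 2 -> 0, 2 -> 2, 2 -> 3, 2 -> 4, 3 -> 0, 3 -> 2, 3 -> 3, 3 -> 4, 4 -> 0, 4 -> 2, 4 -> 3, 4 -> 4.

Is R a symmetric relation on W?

Symmetric: yes — every pair in R has its reverse in R.

Yes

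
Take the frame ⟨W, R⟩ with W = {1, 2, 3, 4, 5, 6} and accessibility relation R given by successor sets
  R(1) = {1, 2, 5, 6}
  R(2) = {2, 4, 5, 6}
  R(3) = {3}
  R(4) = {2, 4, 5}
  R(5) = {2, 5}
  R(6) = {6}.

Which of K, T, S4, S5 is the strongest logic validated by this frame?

T

Reflexive (axiom T): yes — every world is R-related to itself.
Transitive (axiom 4): no — 1 R 2 and 2 R 4, but not 1 R 4.
Euclidean (axiom 5): no — 1 R 5 and 1 R 6, but not 5 R 6.
So F validates K, T; S4 would additionally require R to be transitive. The strongest is T.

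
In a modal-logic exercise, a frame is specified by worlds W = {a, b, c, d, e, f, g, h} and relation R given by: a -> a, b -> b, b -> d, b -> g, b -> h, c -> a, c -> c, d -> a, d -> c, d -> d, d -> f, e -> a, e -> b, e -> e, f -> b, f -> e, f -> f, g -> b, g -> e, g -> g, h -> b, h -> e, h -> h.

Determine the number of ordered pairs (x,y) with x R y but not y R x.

Enumerating: (b,d), (c,a), (d,a), (d,c), (d,f), (e,a), (e,b), (f,b), (f,e), (g,e), (h,e).

11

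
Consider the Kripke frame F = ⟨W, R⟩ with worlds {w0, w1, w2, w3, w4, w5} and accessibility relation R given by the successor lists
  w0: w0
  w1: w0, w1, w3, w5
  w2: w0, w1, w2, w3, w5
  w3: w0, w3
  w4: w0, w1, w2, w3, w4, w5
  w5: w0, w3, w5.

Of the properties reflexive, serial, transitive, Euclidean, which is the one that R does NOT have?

Euclidean

Reflexive: yes — every world is R-related to itself.
Serial: yes — every world has a successor (e.g. w0 R w0).
Transitive: yes — every two-step R-path is closed by a direct edge.
Euclidean: no — w1 R w0 and w1 R w3, but not w0 R w3.
Only Euclidean fails.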